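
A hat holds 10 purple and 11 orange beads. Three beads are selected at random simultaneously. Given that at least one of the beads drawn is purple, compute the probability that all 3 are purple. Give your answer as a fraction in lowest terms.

P(all 3 purple) = C(10,3)/C(21,3) = 12/133; P(at least one purple) = 1 − C(11,3)/C(21,3) = 233/266.
Since 'all 3 purple' ⊆ 'at least one purple', P(all 3 | at least one) = 12/133 / 233/266 = 24/233 ≈ 0.1030.

24/233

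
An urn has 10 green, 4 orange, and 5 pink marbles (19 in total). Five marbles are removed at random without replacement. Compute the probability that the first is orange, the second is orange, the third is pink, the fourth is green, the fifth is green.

5/1292

Multiply the conditional probability of each draw in order, without replacement, so each draw removes one from its color and from the total.
P = (4/19) · (3/18) · (5/17) · (10/16) · (9/15) = 5/1292 ≈ 0.0039.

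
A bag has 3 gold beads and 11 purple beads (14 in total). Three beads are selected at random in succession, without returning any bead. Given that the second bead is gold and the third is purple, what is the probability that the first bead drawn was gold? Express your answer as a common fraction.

1/6

P(first=gold and the second bead is gold and the third is purple) = (3/14)·(2/13)·(11/12) = 11/364.
P(E) = Σ over first color = 11/364 + 55/364 = 33/182.
By Bayes, P(first=gold | E) = 11/364 / 33/182 = 1/6 ≈ 0.1667.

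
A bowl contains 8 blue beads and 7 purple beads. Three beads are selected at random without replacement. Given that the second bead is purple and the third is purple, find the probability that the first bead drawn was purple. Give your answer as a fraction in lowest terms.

5/13

P(first=purple and the second bead is purple and the third is purple) = (7/15)·(6/14)·(5/13) = 1/13.
P(E) = Σ over first color = 8/65 + 1/13 = 1/5.
By Bayes, P(first=purple | E) = 1/13 / 1/5 = 5/13 ≈ 0.3846.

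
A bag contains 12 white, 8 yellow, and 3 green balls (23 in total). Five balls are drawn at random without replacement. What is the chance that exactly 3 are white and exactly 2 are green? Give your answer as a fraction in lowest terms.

Unordered draws without replacement: count favorable combinations over C(23,5).
Favorable = C(12,3) · C(8,0) · C(3,2) = 660; total = C(23,5) = 33649.
P = 660/33649 = 60/3059 ≈ 0.0196.

60/3059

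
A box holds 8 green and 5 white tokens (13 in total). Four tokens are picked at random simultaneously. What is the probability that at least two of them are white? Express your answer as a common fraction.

73/143

Sum the hypergeometric tail for j = 2,…,4 white tokens.
Favorable = C(5,2)·C(8,2) + C(5,3)·C(8,1) + C(5,4)·C(8,0) = 365; total = C(13,4) = 715.
P = 365/715 = 73/143 ≈ 0.5105.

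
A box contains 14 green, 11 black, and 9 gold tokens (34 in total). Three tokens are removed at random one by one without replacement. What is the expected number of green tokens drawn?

By linearity of expectation, E[X] = Σ P(draw i is green); by symmetry each draw (even without replacement) has P(green) = 14/34.
E[X] = 3 · 14/34 = 21/17 ≈ 1.2353.

21/17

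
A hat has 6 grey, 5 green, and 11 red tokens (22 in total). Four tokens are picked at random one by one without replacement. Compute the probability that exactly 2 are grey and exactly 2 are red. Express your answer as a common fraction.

Unordered draws without replacement: count favorable combinations over C(22,4).
Favorable = C(6,2) · C(5,0) · C(11,2) = 825; total = C(22,4) = 7315.
P = 825/7315 = 15/133 ≈ 0.1128.

15/133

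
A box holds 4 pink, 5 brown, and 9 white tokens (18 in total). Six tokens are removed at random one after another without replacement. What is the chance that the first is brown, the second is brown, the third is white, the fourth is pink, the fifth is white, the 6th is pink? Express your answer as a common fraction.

Multiply the conditional probability of each draw in order, without replacement, so each draw removes one from its color and from the total.
P = (5/18) · (4/17) · (9/16) · (4/15) · (8/14) · (3/13) = 2/1547 ≈ 0.0013.

2/1547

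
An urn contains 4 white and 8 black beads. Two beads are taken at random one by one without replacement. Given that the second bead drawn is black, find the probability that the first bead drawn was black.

P(first=black and the second bead drawn is black) = (8/12)·(7/11) = 14/33.
P(the second bead drawn is black) = Σ over first color = 8/33 + 14/33 = 2/3.
By Bayes, P(first=black | the second bead drawn is black) = 14/33 / 2/3 = 7/11 ≈ 0.6364.

7/11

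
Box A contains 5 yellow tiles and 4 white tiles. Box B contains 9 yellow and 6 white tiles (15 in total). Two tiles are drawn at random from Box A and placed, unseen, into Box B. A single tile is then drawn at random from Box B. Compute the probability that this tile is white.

Condition on how many of the transferred tiles are white (from Box A: 4 white of 9; then Box B has 17 total).
  0 white: C(4,0)C(5,2)/C(9,2) = 5/18; then P = 6/17
  1 white: C(4,1)C(5,1)/C(9,2) = 5/9; then P = 7/17
  2 white: C(4,2)C(5,0)/C(9,2) = 1/6; then P = 8/17
P(white from Box B) = 62/153 ≈ 0.4052.

62/153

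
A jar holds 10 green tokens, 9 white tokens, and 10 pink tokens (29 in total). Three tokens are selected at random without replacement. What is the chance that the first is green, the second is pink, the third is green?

25/609

Multiply the conditional probability of each draw in order, without replacement, so each draw removes one from its color and from the total.
P = (10/29) · (10/28) · (9/27) = 25/609 ≈ 0.0411.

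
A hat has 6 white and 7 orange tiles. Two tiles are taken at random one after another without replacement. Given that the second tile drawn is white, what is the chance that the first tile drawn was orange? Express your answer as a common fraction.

P(first=orange and the second tile drawn is white) = (7/13)·(6/12) = 7/26.
P(the second tile drawn is white) = Σ over first color = 5/26 + 7/26 = 6/13.
By Bayes, P(first=orange | the second tile drawn is white) = 7/26 / 6/13 = 7/12 ≈ 0.5833.

7/12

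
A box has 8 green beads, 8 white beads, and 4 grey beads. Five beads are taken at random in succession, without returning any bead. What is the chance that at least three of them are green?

287/969

Sum the hypergeometric tail for j = 3,…,5 green beads.
Favorable = C(8,3)·C(12,2) + C(8,4)·C(12,1) + C(8,5)·C(12,0) = 4592; total = C(20,5) = 15504.
P = 4592/15504 = 287/969 ≈ 0.2962.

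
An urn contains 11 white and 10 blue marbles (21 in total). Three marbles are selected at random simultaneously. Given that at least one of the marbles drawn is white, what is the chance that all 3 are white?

P(all 3 white) = C(11,3)/C(21,3) = 33/266; P(at least one white) = 1 − C(10,3)/C(21,3) = 121/133.
Since 'all 3 white' ⊆ 'at least one white', P(all 3 | at least one) = 33/266 / 121/133 = 3/22 ≈ 0.1364.

3/22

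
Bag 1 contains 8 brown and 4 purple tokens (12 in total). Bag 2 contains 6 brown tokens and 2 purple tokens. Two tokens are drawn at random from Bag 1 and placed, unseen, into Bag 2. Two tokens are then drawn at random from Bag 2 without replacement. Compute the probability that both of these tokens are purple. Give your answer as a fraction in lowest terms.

16/297

Condition on how many of the transferred tokens are purple (from Bag 1: 4 purple of 12; then Bag 2 has 10 total).
  0 purple: C(4,0)C(8,2)/C(12,2) = 14/33; then P = C(2,2)/C(10,2) = 1/45
  1 purple: C(4,1)C(8,1)/C(12,2) = 16/33; then P = C(3,2)/C(10,2) = 1/15
  2 purple: C(4,2)C(8,0)/C(12,2) = 1/11; then P = C(4,2)/C(10,2) = 2/15
P(both purple) = 16/297 ≈ 0.0539.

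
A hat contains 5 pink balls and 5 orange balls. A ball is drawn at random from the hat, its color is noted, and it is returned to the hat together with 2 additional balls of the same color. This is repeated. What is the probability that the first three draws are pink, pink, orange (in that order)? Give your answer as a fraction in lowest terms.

5/48

Track the composition after each reinforcement of +2.
P = (5/10) · (7/12) · (5/14) = 5/48 ≈ 0.1042.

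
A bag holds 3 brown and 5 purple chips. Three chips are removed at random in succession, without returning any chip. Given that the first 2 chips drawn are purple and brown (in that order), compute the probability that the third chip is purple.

2/3

After removing 1 brown, 1 purple, the bag has 4 purple out of 6 remaining.
P(third is purple | given) = 4/6 = 2/3 ≈ 0.6667.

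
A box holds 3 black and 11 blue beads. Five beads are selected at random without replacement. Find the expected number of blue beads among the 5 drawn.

55/14

By linearity of expectation, E[X] = Σ P(draw i is blue); by symmetry each draw (even without replacement) has P(blue) = 11/14.
E[X] = 5 · 11/14 = 55/14 ≈ 3.9286.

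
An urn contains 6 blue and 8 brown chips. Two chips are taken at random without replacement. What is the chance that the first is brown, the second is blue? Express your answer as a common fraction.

24/91

Multiply the conditional probability of each draw in order, without replacement, so each draw removes one from its color and from the total.
P = (8/14) · (6/13) = 24/91 ≈ 0.2637.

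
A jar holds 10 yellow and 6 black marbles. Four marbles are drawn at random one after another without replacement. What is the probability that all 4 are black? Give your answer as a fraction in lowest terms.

3/364

Multiply the conditional probability of each draw in order, without replacement, so each draw removes one from its color and from the total.
P = (6/16) · (5/15) · (4/14) · (3/13) = 3/364 ≈ 0.0082.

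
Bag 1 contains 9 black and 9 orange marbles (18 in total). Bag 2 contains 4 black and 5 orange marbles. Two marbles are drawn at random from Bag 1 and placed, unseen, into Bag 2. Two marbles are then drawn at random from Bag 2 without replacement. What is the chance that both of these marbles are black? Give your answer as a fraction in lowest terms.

174/935

Condition on how many of the transferred marbles are black (from Bag 1: 9 black of 18; then Bag 2 has 11 total).
  0 black: C(9,0)C(9,2)/C(18,2) = 4/17; then P = C(4,2)/C(11,2) = 6/55
  1 black: C(9,1)C(9,1)/C(18,2) = 9/17; then P = C(5,2)/C(11,2) = 2/11
  2 black: C(9,2)C(9,0)/C(18,2) = 4/17; then P = C(6,2)/C(11,2) = 3/11
P(both black) = 174/935 ≈ 0.1861.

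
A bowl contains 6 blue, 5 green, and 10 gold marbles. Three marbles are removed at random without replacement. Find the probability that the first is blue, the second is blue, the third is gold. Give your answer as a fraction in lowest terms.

5/133

Multiply the conditional probability of each draw in order, without replacement, so each draw removes one from its color and from the total.
P = (6/21) · (5/20) · (10/19) = 5/133 ≈ 0.0376.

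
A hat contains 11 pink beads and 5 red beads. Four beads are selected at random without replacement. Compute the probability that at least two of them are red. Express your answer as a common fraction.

Sum the hypergeometric tail for j = 2,…,4 red beads.
Favorable = C(5,2)·C(11,2) + C(5,3)·C(11,1) + C(5,4)·C(11,0) = 665; total = C(16,4) = 1820.
P = 665/1820 = 19/52 ≈ 0.3654.

19/52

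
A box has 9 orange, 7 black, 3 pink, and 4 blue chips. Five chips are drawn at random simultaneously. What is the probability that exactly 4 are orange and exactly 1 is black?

126/4807

Unordered draws without replacement: count favorable combinations over C(23,5).
Favorable = C(9,4) · C(7,1) · C(3,0) · C(4,0) = 882; total = C(23,5) = 33649.
P = 882/33649 = 126/4807 ≈ 0.0262.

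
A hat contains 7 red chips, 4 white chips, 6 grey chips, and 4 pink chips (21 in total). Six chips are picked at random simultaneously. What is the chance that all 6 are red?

Unordered draws without replacement: count favorable combinations over C(21,6).
Favorable = C(7,6) · C(4,0) · C(6,0) · C(4,0) = 7; total = C(21,6) = 54264.
P = 7/54264 = 1/7752 ≈ 0.0001.

1/7752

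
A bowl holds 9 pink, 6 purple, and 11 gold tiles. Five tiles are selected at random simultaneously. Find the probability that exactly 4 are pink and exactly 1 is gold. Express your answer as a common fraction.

63/2990

Unordered draws without replacement: count favorable combinations over C(26,5).
Favorable = C(9,4) · C(6,0) · C(11,1) = 1386; total = C(26,5) = 65780.
P = 1386/65780 = 63/2990 ≈ 0.0211.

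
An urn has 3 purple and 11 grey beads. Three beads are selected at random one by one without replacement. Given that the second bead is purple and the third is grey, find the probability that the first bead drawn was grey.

P(first=grey and the second bead is purple and the third is grey) = (11/14)·(3/13)·(10/12) = 55/364.
P(E) = Σ over first color = 11/364 + 55/364 = 33/182.
By Bayes, P(first=grey | E) = 55/364 / 33/182 = 5/6 ≈ 0.8333.

5/6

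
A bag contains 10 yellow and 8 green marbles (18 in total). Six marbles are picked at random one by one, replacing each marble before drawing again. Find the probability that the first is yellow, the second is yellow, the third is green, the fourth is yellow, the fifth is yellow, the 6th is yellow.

12500/531441

Multiply the conditional probability of each draw in order, with replacement (the composition resets each draw).
P = (10/18) · (10/18) · (8/18) · (10/18) · (10/18) · (10/18) = 12500/531441 ≈ 0.0235.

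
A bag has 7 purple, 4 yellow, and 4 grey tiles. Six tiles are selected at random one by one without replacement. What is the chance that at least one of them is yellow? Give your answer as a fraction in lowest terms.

Use the complement: P(at least one yellow) = 1 − P(no yellow).
P(none) = C(11,6)/C(15,6) = 462/5005.
So P = 1 − 462/5005 = 59/65 ≈ 0.9077.

59/65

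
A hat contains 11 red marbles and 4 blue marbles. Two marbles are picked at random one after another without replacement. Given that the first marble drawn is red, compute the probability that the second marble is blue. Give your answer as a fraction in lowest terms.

2/7

After removing 1 red, the hat has 4 blue out of 14 remaining.
P(second is blue | given) = 4/14 = 2/7 ≈ 0.2857.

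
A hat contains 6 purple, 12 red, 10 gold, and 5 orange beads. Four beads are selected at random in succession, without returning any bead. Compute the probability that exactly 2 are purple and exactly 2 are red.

Unordered draws without replacement: count favorable combinations over C(33,4).
Favorable = C(6,2) · C(12,2) · C(10,0) · C(5,0) = 990; total = C(33,4) = 40920.
P = 990/40920 = 3/124 ≈ 0.0242.

3/124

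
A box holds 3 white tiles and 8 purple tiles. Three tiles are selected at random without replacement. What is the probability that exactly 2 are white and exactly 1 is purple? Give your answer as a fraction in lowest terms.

Unordered draws without replacement: count favorable combinations over C(11,3).
Favorable = C(3,2) · C(8,1) = 24; total = C(11,3) = 165.
P = 24/165 = 8/55 ≈ 0.1455.

8/55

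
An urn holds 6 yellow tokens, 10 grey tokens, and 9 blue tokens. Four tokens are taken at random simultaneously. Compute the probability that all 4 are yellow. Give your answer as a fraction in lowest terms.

3/2530

Unordered draws without replacement: count favorable combinations over C(25,4).
Favorable = C(6,4) · C(10,0) · C(9,0) = 15; total = C(25,4) = 12650.
P = 15/12650 = 3/2530 ≈ 0.0012.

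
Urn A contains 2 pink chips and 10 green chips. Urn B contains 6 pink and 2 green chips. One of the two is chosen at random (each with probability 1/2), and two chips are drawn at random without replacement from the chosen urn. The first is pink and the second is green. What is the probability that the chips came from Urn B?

P(E | Urn A) = 5/33; P(E | Urn B) = 3/14.
P(E) = 1/2·5/33 + 1/2·3/14 = 169/924.
By Bayes' rule, P(Urn B | E) = 3/28 / 169/924 = 99/169 ≈ 0.5858.

99/169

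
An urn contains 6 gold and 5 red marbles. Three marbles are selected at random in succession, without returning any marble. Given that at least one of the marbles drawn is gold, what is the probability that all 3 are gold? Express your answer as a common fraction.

P(all 3 gold) = C(6,3)/C(11,3) = 4/33; P(at least one gold) = 1 − C(5,3)/C(11,3) = 31/33.
Since 'all 3 gold' ⊆ 'at least one gold', P(all 3 | at least one) = 4/33 / 31/33 = 4/31 ≈ 0.1290.

4/31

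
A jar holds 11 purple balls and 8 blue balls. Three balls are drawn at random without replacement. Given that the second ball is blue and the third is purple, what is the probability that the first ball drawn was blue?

7/17

P(first=blue and the second ball is blue and the third is purple) = (8/19)·(7/18)·(11/17) = 308/2907.
P(E) = Σ over first color = 440/2907 + 308/2907 = 44/171.
By Bayes, P(first=blue | E) = 308/2907 / 44/171 = 7/17 ≈ 0.4118.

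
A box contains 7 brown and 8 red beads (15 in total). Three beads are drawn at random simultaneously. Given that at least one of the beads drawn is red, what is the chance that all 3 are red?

2/15

P(all 3 red) = C(8,3)/C(15,3) = 8/65; P(at least one red) = 1 − C(7,3)/C(15,3) = 12/13.
Since 'all 3 red' ⊆ 'at least one red', P(all 3 | at least one) = 8/65 / 12/13 = 2/15 ≈ 0.1333.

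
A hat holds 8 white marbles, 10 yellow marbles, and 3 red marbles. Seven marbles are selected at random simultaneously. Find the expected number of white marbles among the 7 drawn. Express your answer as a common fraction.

By linearity of expectation, E[X] = Σ P(draw i is white); by symmetry each draw (even without replacement) has P(white) = 8/21.
E[X] = 7 · 8/21 = 8/3 ≈ 2.6667.

8/3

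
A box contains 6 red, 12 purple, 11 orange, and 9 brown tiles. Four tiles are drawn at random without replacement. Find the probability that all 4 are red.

1/4921

Unordered draws without replacement: count favorable combinations over C(38,4).
Favorable = C(6,4) · C(12,0) · C(11,0) · C(9,0) = 15; total = C(38,4) = 73815.
P = 15/73815 = 1/4921 ≈ 0.0002.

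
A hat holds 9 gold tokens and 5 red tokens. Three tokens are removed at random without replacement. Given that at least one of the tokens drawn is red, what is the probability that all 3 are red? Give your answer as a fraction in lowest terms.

P(all 3 red) = C(5,3)/C(14,3) = 5/182; P(at least one red) = 1 − C(9,3)/C(14,3) = 10/13.
Since 'all 3 red' ⊆ 'at least one red', P(all 3 | at least one) = 5/182 / 10/13 = 1/28 ≈ 0.0357.

1/28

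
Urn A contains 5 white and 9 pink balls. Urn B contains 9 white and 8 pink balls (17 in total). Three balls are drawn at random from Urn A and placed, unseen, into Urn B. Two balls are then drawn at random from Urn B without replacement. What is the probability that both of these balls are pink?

58/247

Condition on how many of the transferred balls are pink (from Urn A: 9 pink of 14; then Urn B has 20 total).
  0 pink: C(9,0)C(5,3)/C(14,3) = 5/182; then P = C(8,2)/C(20,2) = 14/95
  1 pink: C(9,1)C(5,2)/C(14,3) = 45/182; then P = C(9,2)/C(20,2) = 18/95
  2 pink: C(9,2)C(5,1)/C(14,3) = 45/91; then P = C(10,2)/C(20,2) = 9/38
  3 pink: C(9,3)C(5,0)/C(14,3) = 3/13; then P = C(11,2)/C(20,2) = 11/38
P(both pink) = 58/247 ≈ 0.2348.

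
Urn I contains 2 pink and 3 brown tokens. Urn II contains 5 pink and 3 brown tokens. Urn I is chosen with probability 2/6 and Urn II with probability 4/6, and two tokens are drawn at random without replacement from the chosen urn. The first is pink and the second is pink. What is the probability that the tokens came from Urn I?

P(E | Urn I) = 1/10; P(E | Urn II) = 5/14.
P(E) = 1/3·1/10 + 2/3·5/14 = 19/70.
By Bayes' rule, P(Urn I | E) = 1/30 / 19/70 = 7/57 ≈ 0.1228.

7/57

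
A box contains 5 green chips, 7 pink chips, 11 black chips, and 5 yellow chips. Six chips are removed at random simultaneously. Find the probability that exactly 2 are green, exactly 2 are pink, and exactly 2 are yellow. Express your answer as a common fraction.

5/897

Unordered draws without replacement: count favorable combinations over C(28,6).
Favorable = C(5,2) · C(7,2) · C(11,0) · C(5,2) = 2100; total = C(28,6) = 376740.
P = 2100/376740 = 5/897 ≈ 0.0056.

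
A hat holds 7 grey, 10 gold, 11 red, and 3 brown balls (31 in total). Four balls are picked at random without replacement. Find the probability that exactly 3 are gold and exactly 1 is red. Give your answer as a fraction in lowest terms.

264/6293

Unordered draws without replacement: count favorable combinations over C(31,4).
Favorable = C(7,0) · C(10,3) · C(11,1) · C(3,0) = 1320; total = C(31,4) = 31465.
P = 1320/31465 = 264/6293 ≈ 0.0420.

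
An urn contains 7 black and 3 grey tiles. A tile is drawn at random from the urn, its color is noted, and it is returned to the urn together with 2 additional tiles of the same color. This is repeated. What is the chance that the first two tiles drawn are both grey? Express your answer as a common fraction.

1/8

After a grey draw the urn holds 5 grey out of 12.
P = (3/10)·(5/12) = 1/8 ≈ 0.1250.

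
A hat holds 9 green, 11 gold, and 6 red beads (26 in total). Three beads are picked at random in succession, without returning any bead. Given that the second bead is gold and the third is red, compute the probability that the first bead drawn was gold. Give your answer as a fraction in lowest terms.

5/12

P(first=gold and the second bead is gold and the third is red) = (11/26)·(10/25)·(6/24) = 11/260.
P(E) = Σ over first color = 99/2600 + 11/260 + 11/520 = 33/325.
By Bayes, P(first=gold | E) = 11/260 / 33/325 = 5/12 ≈ 0.4167.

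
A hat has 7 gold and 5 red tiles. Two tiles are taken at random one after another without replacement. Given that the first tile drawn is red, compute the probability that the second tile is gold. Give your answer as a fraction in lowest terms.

7/11

After removing 1 red, the hat has 7 gold out of 11 remaining.
P(second is gold | given) = 7/11 ≈ 0.6364.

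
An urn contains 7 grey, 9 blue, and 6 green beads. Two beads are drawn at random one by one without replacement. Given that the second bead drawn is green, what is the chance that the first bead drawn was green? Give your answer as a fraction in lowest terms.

P(first=green and the second bead drawn is green) = (6/22)·(5/21) = 5/77.
P(the second bead drawn is green) = Σ over first color = 1/11 + 9/77 + 5/77 = 3/11.
By Bayes, P(first=green | the second bead drawn is green) = 5/77 / 3/11 = 5/21 ≈ 0.2381.

5/21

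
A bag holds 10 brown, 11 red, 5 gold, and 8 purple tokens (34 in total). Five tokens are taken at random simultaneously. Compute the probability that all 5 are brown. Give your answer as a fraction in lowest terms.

Unordered draws without replacement: count favorable combinations over C(34,5).
Favorable = C(10,5) · C(11,0) · C(5,0) · C(8,0) = 252; total = C(34,5) = 278256.
P = 252/278256 = 21/23188 ≈ 0.0009.

21/23188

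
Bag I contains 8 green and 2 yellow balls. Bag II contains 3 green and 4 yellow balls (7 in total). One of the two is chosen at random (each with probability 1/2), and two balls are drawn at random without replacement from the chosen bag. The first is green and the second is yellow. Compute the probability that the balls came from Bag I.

28/73

P(E | Bag I) = 8/45; P(E | Bag II) = 2/7.
P(E) = 1/2·8/45 + 1/2·2/7 = 73/315.
By Bayes' rule, P(Bag I | E) = 4/45 / 73/315 = 28/73 ≈ 0.3836.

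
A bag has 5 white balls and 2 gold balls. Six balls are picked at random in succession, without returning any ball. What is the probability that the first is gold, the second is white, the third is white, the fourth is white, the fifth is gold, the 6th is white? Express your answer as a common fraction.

1/21

Multiply the conditional probability of each draw in order, without replacement, so each draw removes one from its color and from the total.
P = (2/7) · (5/6) · (4/5) · (3/4) · (1/3) · (2/2) = 1/21 ≈ 0.0476.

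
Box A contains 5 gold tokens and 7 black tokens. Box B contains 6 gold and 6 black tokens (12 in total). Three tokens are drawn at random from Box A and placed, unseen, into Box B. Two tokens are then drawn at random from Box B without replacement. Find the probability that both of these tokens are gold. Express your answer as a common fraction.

Condition on how many of the transferred tokens are gold (from Box A: 5 gold of 12; then Box B has 15 total).
  0 gold: C(5,0)C(7,3)/C(12,3) = 7/44; then P = C(6,2)/C(15,2) = 1/7
  1 gold: C(5,1)C(7,2)/C(12,3) = 21/44; then P = C(7,2)/C(15,2) = 1/5
  2 gold: C(5,2)C(7,1)/C(12,3) = 7/22; then P = C(8,2)/C(15,2) = 4/15
  3 gold: C(5,3)C(7,0)/C(12,3) = 1/22; then P = C(9,2)/C(15,2) = 12/35
P(both gold) = 101/462 ≈ 0.2186.

101/462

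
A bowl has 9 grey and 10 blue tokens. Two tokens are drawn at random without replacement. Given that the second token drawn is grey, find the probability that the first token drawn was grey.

4/9

P(first=grey and the second token drawn is grey) = (9/19)·(8/18) = 4/19.
P(the second token drawn is grey) = Σ over first color = 4/19 + 5/19 = 9/19.
By Bayes, P(first=grey | the second token drawn is grey) = 4/19 / 9/19 = 4/9 ≈ 0.4444.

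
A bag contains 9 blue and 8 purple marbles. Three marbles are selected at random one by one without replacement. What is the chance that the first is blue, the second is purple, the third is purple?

21/170

Multiply the conditional probability of each draw in order, without replacement, so each draw removes one from its color and from the total.
P = (9/17) · (8/16) · (7/15) = 21/170 ≈ 0.1235.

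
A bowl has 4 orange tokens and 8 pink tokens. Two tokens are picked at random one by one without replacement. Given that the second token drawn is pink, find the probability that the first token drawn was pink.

7/11

P(first=pink and the second token drawn is pink) = (8/12)·(7/11) = 14/33.
P(the second token drawn is pink) = Σ over first color = 8/33 + 14/33 = 2/3.
By Bayes, P(first=pink | the second token drawn is pink) = 14/33 / 2/3 = 7/11 ≈ 0.6364.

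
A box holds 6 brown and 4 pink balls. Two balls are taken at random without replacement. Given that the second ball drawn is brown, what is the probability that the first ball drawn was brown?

P(first=brown and the second ball drawn is brown) = (6/10)·(5/9) = 1/3.
P(the second ball drawn is brown) = Σ over first color = 1/3 + 4/15 = 3/5.
By Bayes, P(first=brown | the second ball drawn is brown) = 1/3 / 3/5 = 5/9 ≈ 0.5556.

5/9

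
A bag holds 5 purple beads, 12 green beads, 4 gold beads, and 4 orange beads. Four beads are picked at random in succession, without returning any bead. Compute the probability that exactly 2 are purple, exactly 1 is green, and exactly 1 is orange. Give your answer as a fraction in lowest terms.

48/1265

Unordered draws without replacement: count favorable combinations over C(25,4).
Favorable = C(5,2) · C(12,1) · C(4,0) · C(4,1) = 480; total = C(25,4) = 12650.
P = 480/12650 = 48/1265 ≈ 0.0379.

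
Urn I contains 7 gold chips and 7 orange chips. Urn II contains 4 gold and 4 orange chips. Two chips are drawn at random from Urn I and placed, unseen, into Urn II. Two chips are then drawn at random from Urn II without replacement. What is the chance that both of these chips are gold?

133/585

Condition on how many of the transferred chips are gold (from Urn I: 7 gold of 14; then Urn II has 10 total).
  0 gold: C(7,0)C(7,2)/C(14,2) = 3/13; then P = C(4,2)/C(10,2) = 2/15
  1 gold: C(7,1)C(7,1)/C(14,2) = 7/13; then P = C(5,2)/C(10,2) = 2/9
  2 gold: C(7,2)C(7,0)/C(14,2) = 3/13; then P = C(6,2)/C(10,2) = 1/3
P(both gold) = 133/585 ≈ 0.2274.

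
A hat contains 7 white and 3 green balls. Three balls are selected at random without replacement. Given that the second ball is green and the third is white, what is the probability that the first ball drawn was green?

1/4

P(first=green and the second ball is green and the third is white) = (3/10)·(2/9)·(7/8) = 7/120.
P(E) = Σ over first color = 7/40 + 7/120 = 7/30.
By Bayes, P(first=green | E) = 7/120 / 7/30 = 1/4 ≈ 0.2500.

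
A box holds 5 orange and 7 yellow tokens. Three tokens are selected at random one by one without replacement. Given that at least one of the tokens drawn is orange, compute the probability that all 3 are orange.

P(all 3 orange) = C(5,3)/C(12,3) = 1/22; P(at least one orange) = 1 − C(7,3)/C(12,3) = 37/44.
Since 'all 3 orange' ⊆ 'at least one orange', P(all 3 | at least one) = 1/22 / 37/44 = 2/37 ≈ 0.0541.

2/37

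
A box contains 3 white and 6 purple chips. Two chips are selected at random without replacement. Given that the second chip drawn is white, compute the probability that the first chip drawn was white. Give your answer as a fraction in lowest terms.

1/4

P(first=white and the second chip drawn is white) = (3/9)·(2/8) = 1/12.
P(the second chip drawn is white) = Σ over first color = 1/12 + 1/4 = 1/3.
By Bayes, P(first=white | the second chip drawn is white) = 1/12 / 1/3 = 1/4 ≈ 0.2500.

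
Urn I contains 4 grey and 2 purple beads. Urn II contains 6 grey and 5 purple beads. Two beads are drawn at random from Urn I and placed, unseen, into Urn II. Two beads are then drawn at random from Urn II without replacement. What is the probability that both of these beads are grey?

Condition on how many of the transferred beads are grey (from Urn I: 4 grey of 6; then Urn II has 13 total).
  0 grey: C(4,0)C(2,2)/C(6,2) = 1/15; then P = C(6,2)/C(13,2) = 5/26
  1 grey: C(4,1)C(2,1)/C(6,2) = 8/15; then P = C(7,2)/C(13,2) = 7/26
  2 grey: C(4,2)C(2,0)/C(6,2) = 2/5; then P = C(8,2)/C(13,2) = 14/39
P(both grey) = 3/10 ≈ 0.3000.

3/10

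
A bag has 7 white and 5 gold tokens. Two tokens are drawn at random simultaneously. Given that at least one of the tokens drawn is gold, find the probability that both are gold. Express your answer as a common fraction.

P(both gold) = C(5,2)/C(12,2) = 5/33; P(at least one gold) = 1 − C(7,2)/C(12,2) = 15/22.
Since 'both gold' ⊆ 'at least one gold', P(both | at least one) = 5/33 / 15/22 = 2/9 ≈ 0.2222.

2/9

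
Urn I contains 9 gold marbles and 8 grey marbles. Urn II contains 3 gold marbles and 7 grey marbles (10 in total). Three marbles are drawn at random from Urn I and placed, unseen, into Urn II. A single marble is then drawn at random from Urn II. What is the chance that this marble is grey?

Condition on how many of the transferred marbles are grey (from Urn I: 8 grey of 17; then Urn II has 13 total).
  0 grey: C(8,0)C(9,3)/C(17,3) = 21/170; then P = 7/13
  1 grey: C(8,1)C(9,2)/C(17,3) = 36/85; then P = 8/13
  2 grey: C(8,2)C(9,1)/C(17,3) = 63/170; then P = 9/13
  3 grey: C(8,3)C(9,0)/C(17,3) = 7/85; then P = 10/13
P(grey from Urn II) = 11/17 ≈ 0.6471.

11/17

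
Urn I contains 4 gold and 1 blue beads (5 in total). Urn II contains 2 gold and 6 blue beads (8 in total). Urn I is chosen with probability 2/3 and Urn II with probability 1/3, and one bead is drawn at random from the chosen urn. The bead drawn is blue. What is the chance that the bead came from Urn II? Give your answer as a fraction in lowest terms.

P(blue | Urn I) = 1/5; P(blue | Urn II) = 3/4.
P(blue) = 2/3·1/5 + 1/3·3/4 = 23/60.
By Bayes' rule, P(Urn II | blue) = 1/4 / 23/60 = 15/23 ≈ 0.6522.

15/23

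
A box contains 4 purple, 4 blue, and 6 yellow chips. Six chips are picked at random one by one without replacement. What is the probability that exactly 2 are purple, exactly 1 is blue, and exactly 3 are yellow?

160/1001

Unordered draws without replacement: count favorable combinations over C(14,6).
Favorable = C(4,2) · C(4,1) · C(6,3) = 480; total = C(14,6) = 3003.
P = 480/3003 = 160/1001 ≈ 0.1598.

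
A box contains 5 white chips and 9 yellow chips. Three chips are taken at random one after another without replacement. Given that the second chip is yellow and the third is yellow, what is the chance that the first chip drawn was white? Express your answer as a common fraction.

P(first=white and the second chip is yellow and the third is yellow) = (5/14)·(9/13)·(8/12) = 15/91.
P(E) = Σ over first color = 15/91 + 3/13 = 36/91.
By Bayes, P(first=white | E) = 15/91 / 36/91 = 5/12 ≈ 0.4167.

5/12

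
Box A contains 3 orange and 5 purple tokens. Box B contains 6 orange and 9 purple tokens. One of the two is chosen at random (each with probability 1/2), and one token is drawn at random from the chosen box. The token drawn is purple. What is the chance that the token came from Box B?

P(purple | Box A) = 5/8; P(purple | Box B) = 3/5.
P(purple) = 1/2·5/8 + 1/2·3/5 = 49/80.
By Bayes' rule, P(Box B | purple) = 3/10 / 49/80 = 24/49 ≈ 0.4898.

24/49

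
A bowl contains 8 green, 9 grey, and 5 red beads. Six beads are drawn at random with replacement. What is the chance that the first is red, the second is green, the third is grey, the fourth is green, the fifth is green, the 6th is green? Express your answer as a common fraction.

Multiply the conditional probability of each draw in order, with replacement (the composition resets each draw).
P = (5/22) · (8/22) · (9/22) · (8/22) · (8/22) · (8/22) = 2880/1771561 ≈ 0.0016.

2880/1771561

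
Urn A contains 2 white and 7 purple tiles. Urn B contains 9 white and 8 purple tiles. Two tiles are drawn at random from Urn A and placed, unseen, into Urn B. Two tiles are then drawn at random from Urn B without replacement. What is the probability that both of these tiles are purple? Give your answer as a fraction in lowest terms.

Condition on how many of the transferred tiles are purple (from Urn A: 7 purple of 9; then Urn B has 19 total).
  0 purple: C(7,0)C(2,2)/C(9,2) = 1/36; then P = C(8,2)/C(19,2) = 28/171
  1 purple: C(7,1)C(2,1)/C(9,2) = 7/18; then P = C(9,2)/C(19,2) = 4/19
  2 purple: C(7,2)C(2,0)/C(9,2) = 7/12; then P = C(10,2)/C(19,2) = 5/19
P(both purple) = 1477/6156 ≈ 0.2399.

1477/6156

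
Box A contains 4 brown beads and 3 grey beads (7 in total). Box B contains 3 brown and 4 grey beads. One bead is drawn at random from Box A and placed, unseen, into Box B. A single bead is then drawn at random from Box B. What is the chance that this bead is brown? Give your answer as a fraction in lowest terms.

Condition on how many of the transferred beads are brown (from Box A: 4 brown of 7; then Box B has 8 total).
  0 brown: C(4,0)C(3,1)/C(7,1) = 3/7; then P = 3/8
  1 brown: C(4,1)C(3,0)/C(7,1) = 4/7; then P = 4/8
P(brown from Box B) = 25/56 ≈ 0.4464.

25/56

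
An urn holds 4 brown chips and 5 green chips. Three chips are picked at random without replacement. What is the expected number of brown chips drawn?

4/3

By linearity of expectation, E[X] = Σ P(draw i is brown); by symmetry each draw (even without replacement) has P(brown) = 4/9.
E[X] = 3 · 4/9 = 4/3 ≈ 1.3333.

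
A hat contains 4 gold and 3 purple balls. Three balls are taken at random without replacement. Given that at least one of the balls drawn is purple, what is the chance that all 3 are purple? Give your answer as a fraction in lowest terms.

P(all 3 purple) = C(3,3)/C(7,3) = 1/35; P(at least one purple) = 1 − C(4,3)/C(7,3) = 31/35.
Since 'all 3 purple' ⊆ 'at least one purple', P(all 3 | at least one) = 1/35 / 31/35 = 1/31 ≈ 0.0323.

1/31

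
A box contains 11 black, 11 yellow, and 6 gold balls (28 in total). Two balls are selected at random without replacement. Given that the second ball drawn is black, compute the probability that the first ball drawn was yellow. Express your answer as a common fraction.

11/27

P(first=yellow and the second ball drawn is black) = (11/28)·(11/27) = 121/756.
P(the second ball drawn is black) = Σ over first color = 55/378 + 121/756 + 11/126 = 11/28.
By Bayes, P(first=yellow | the second ball drawn is black) = 121/756 / 11/28 = 11/27 ≈ 0.4074.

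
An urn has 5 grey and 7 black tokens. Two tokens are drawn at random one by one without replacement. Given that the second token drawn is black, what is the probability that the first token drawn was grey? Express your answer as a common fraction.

5/11

P(first=grey and the second token drawn is black) = (5/12)·(7/11) = 35/132.
P(the second token drawn is black) = Σ over first color = 35/132 + 7/22 = 7/12.
By Bayes, P(first=grey | the second token drawn is black) = 35/132 / 7/12 = 5/11 ≈ 0.4545.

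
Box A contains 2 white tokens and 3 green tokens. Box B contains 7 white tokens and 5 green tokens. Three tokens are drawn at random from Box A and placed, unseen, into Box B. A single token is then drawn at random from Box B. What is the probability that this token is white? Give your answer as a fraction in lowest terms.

41/75

Condition on how many of the transferred tokens are white (from Box A: 2 white of 5; then Box B has 15 total).
  0 white: C(2,0)C(3,3)/C(5,3) = 1/10; then P = 7/15
  1 white: C(2,1)C(3,2)/C(5,3) = 3/5; then P = 8/15
  2 white: C(2,2)C(3,1)/C(5,3) = 3/10; then P = 9/15
P(white from Box B) = 41/75 ≈ 0.5467.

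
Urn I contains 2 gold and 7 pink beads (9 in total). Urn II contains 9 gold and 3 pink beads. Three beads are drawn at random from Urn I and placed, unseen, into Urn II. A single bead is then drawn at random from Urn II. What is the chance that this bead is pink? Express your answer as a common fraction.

Condition on how many of the transferred beads are pink (from Urn I: 7 pink of 9; then Urn II has 15 total).
  1 pink: C(7,1)C(2,2)/C(9,3) = 1/12; then P = 4/15
  2 pink: C(7,2)C(2,1)/C(9,3) = 1/2; then P = 5/15
  3 pink: C(7,3)C(2,0)/C(9,3) = 5/12; then P = 6/15
P(pink from Urn II) = 16/45 ≈ 0.3556.

16/45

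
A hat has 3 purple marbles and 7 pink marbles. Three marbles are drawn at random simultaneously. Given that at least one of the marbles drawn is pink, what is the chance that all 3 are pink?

5/17

P(all 3 pink) = C(7,3)/C(10,3) = 7/24; P(at least one pink) = 1 − C(3,3)/C(10,3) = 119/120.
Since 'all 3 pink' ⊆ 'at least one pink', P(all 3 | at least one) = 7/24 / 119/120 = 5/17 ≈ 0.2941.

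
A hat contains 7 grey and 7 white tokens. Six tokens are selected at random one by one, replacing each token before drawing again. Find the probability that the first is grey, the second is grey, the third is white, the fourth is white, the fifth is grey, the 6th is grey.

1/64

Multiply the conditional probability of each draw in order, with replacement (the composition resets each draw).
P = (7/14) · (7/14) · (7/14) · (7/14) · (7/14) · (7/14) = 1/64 ≈ 0.0156.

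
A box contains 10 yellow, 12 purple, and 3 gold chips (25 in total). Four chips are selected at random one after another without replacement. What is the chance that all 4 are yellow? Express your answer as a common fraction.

Unordered draws without replacement: count favorable combinations over C(25,4).
Favorable = C(10,4) · C(12,0) · C(3,0) = 210; total = C(25,4) = 12650.
P = 210/12650 = 21/1265 ≈ 0.0166.

21/1265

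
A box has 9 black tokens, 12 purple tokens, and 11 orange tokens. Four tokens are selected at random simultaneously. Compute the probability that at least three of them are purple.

Sum the hypergeometric tail for j = 3,…,4 purple tokens.
Favorable = C(12,3)·C(20,1) + C(12,4)·C(20,0) = 4895; total = C(32,4) = 35960.
P = 4895/35960 = 979/7192 ≈ 0.1361.

979/7192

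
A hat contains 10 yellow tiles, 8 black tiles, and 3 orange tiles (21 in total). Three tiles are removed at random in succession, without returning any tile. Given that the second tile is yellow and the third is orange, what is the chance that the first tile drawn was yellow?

9/19

P(first=yellow and the second tile is yellow and the third is orange) = (10/21)·(9/20)·(3/19) = 9/266.
P(E) = Σ over first color = 9/266 + 4/133 + 1/133 = 1/14.
By Bayes, P(first=yellow | E) = 9/266 / 1/14 = 9/19 ≈ 0.4737.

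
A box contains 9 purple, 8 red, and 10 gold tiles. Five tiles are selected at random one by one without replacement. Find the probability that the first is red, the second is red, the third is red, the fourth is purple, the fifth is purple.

Multiply the conditional probability of each draw in order, without replacement, so each draw removes one from its color and from the total.
P = (8/27) · (7/26) · (6/25) · (9/24) · (8/23) = 56/22425 ≈ 0.0025.

56/22425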